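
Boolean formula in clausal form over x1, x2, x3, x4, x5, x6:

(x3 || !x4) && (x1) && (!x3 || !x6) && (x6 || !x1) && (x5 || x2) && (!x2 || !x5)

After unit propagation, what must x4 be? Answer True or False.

Unit clause (x1) sets x1 = True.
(x6 || !x1): since x1 = True, the clause reduces to (x6). x6 = True.
In (!x6 || !x3), !x6 is now false; !x3 must hold, so x3 = False.
(!x4 || x3): since x3 = False, the clause reduces to (!x4). x4 = False.

False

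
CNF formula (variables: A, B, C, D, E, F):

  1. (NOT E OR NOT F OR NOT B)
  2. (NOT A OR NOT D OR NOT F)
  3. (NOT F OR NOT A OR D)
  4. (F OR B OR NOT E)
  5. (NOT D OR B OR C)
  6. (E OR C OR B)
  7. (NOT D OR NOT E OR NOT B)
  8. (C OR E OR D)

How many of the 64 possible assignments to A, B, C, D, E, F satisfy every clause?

22

Split on B, then D.
  B=T, D=T: C free; 3 ways for (A,E,F) × 2^1 = 6.
  B=T, D=F: 7 of the 16 assignments to (A,C,E,F) work.
  B=F, D=T: remaining (A,C,E,F) ∈ {(F,T,F,F); (F,T,F,T); (F,T,T,T); (T,T,F,F)} — 4.
  B=F, D=F: 5 of the 16 assignments to (A,C,E,F) work.
Total: 6 + 7 + 4 + 5 = 22.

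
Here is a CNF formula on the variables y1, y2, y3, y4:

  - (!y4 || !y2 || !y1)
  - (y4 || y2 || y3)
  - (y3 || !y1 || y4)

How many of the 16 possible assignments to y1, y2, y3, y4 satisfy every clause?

11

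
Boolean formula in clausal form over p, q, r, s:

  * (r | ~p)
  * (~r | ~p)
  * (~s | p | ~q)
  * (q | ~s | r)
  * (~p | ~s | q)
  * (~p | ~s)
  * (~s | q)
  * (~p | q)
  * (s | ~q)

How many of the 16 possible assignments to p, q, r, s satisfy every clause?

2

The models are:
  p=F q=F r=F s=F
  p=F q=F r=T s=F
That's 2 in total.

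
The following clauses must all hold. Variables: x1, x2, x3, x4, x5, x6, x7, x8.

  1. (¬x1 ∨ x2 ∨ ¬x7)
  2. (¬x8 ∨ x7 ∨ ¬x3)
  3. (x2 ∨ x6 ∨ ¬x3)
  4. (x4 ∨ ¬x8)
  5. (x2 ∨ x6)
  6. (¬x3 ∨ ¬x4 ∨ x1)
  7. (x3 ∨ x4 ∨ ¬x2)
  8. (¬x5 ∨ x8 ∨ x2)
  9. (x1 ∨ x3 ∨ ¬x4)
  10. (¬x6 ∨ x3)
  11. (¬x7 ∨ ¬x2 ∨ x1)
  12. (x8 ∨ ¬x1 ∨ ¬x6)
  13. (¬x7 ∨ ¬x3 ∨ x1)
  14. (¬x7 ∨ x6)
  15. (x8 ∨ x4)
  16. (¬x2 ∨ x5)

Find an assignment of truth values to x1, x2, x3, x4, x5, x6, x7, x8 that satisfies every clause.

Set x1 = True and propagate.
For the remaining variables, x2 = True, x3 = False, x4 = True, x5 = True, x6 = False, x7 = False, x8 = False works.
Every clause has at least one true literal under this assignment.

x1=1, x2=1, x3=0, x4=1, x5=1, x6=0, x7=0, x8=0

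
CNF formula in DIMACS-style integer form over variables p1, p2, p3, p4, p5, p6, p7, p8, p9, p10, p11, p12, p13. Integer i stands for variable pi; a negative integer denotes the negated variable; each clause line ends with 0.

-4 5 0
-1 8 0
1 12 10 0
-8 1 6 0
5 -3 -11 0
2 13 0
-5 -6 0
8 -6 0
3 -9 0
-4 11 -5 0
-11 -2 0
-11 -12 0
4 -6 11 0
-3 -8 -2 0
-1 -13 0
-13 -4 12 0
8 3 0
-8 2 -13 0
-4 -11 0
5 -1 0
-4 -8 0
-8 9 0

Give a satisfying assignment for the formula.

p1 = False, p2 = False, p3 = True, p4 = False, p5 = False, p6 = False, p7 = True, p8 = False, p9 = True, p10 = True, p11 = False, p12 = False, p13 = True

Check each clause:
  1. (¬p4 ∨ p5) — ¬p4 is true.
  2. (¬p1 ∨ p8) — ¬p1 is true.
  3. (p10 ∨ p1 ∨ p12) — p10 is true.
  4. (¬p8 ∨ p1 ∨ p6) — ¬p8 is true.
  5. (¬p11 ∨ p5 ∨ ¬p3) — ¬p11 is true.
  6. (p13 ∨ p2) — p13 is true.
  7. (¬p5 ∨ ¬p6) — ¬p6 is true.
  8. (¬p6 ∨ p8) — ¬p6 is true.
  9. (p3 ∨ ¬p9) — p3 is true.
  10. (¬p4 ∨ p11 ∨ ¬p5) — ¬p5 is true.
  11. (¬p2 ∨ ¬p11) — ¬p11 is true.
  12. (¬p12 ∨ ¬p11) — ¬p12 is true.
  13. (p4 ∨ ¬p6 ∨ p11) — ¬p6 is true.
  14. (¬p8 ∨ ¬p3 ∨ ¬p2) — ¬p8 is true.
  15. (¬p13 ∨ ¬p1) — ¬p1 is true.
  16. (¬p13 ∨ p12 ∨ ¬p4) — ¬p4 is true.
  17. (p8 ∨ p3) — p3 is true.
  18. (¬p8 ∨ p2 ∨ ¬p13) — ¬p8 is true.
  19. (¬p4 ∨ ¬p11) — ¬p4 is true.
  20. (p5 ∨ ¬p1) — ¬p1 is true.
  21. (¬p8 ∨ ¬p4) — ¬p8 is true.
  22. (¬p8 ∨ p9) — ¬p8 is true.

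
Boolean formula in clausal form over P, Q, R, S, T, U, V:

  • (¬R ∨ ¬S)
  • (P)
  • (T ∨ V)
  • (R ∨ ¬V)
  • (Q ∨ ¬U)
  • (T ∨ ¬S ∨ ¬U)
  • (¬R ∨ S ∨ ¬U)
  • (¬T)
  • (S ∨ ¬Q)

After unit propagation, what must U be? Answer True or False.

False

(P) stands alone — P = True.
Unit clause (¬T) sets T = False.
In (T ∨ V), T is now false; V must hold, so V = True.
From (¬V ∨ R) and V = True: R = True.
From (¬S ∨ ¬R) and R = True: S = False.
In (¬U ∨ ¬R ∨ S), S, ¬R are now false; ¬U must hold, so U = False.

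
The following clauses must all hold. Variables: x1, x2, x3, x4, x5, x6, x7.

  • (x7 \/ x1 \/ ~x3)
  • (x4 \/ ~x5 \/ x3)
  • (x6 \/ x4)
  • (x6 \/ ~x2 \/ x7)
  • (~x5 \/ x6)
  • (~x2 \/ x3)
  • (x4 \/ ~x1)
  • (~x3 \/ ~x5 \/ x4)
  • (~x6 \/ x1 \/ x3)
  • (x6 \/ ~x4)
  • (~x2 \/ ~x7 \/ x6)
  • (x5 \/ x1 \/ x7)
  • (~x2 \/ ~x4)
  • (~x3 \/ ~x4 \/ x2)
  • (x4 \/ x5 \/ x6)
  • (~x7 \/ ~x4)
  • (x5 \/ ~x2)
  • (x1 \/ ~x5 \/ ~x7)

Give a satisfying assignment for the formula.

x1 = True, x2 = False, x3 = False, x4 = True, x5 = True, x6 = True, x7 = False

Check each clause:
  1. (x1 \/ x7 \/ ~x3) — x1 is true.
  2. (x4 \/ x3 \/ ~x5) — x4 is true.
  3. (x4 \/ x6) — x4 is true.
  4. (~x2 \/ x7 \/ x6) — x6 is true.
  5. (x6 \/ ~x5) — x6 is true.
  6. (x3 \/ ~x2) — ~x2 is true.
  7. (x4 \/ ~x1) — x4 is true.
  8. (~x3 \/ x4 \/ ~x5) — x4 is true.
  9. (x1 \/ x3 \/ ~x6) — x1 is true.
  10. (x6 \/ ~x4) — x6 is true.
  11. (x6 \/ ~x7 \/ ~x2) — ~x7 is true.
  12. (x1 \/ x5 \/ x7) — x1 is true.
  13. (~x4 \/ ~x2) — ~x2 is true.
  14. (~x4 \/ x2 \/ ~x3) — ~x3 is true.
  15. (x5 \/ x6 \/ x4) — x4 is true.
  16. (~x4 \/ ~x7) — ~x7 is true.
  17. (x5 \/ ~x2) — x5 is true.
  18. (~x5 \/ x1 \/ ~x7) — ~x7 is true.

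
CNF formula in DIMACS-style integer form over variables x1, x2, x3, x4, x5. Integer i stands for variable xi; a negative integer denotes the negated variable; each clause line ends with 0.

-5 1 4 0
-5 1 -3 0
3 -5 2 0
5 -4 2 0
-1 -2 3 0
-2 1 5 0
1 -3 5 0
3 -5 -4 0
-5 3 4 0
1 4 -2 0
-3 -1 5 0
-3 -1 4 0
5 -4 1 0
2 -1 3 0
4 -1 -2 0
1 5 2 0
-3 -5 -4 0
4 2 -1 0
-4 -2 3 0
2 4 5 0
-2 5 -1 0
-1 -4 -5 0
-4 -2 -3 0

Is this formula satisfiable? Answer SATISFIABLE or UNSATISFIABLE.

x1 = True:
  x4 = True:
    propagation gives x5=False, x2=True; an empty clause results — contradiction.
  x4 = False:
    propagation gives x3=False, x2=False; an empty clause results — contradiction.
x1 = False:
  x5 = True:
    propagation gives x4=True, x3=False; an empty clause results — contradiction.
  x5 = False:
    propagation gives x2=False; an empty clause results — contradiction.
Every branch closes, so no satisfying assignment exists.

UNSATISFIABLE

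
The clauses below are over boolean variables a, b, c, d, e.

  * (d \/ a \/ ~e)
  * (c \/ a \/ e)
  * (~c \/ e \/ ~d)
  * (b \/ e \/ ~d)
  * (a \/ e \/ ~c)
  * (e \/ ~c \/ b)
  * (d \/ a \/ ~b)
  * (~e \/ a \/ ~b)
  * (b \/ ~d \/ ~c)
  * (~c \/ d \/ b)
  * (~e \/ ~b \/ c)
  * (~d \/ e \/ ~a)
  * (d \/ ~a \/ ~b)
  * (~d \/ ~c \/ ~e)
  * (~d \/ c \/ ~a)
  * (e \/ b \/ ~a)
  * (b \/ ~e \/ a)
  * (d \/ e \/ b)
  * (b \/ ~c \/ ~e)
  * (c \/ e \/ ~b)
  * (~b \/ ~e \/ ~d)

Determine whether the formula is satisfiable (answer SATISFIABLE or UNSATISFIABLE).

SATISFIABLE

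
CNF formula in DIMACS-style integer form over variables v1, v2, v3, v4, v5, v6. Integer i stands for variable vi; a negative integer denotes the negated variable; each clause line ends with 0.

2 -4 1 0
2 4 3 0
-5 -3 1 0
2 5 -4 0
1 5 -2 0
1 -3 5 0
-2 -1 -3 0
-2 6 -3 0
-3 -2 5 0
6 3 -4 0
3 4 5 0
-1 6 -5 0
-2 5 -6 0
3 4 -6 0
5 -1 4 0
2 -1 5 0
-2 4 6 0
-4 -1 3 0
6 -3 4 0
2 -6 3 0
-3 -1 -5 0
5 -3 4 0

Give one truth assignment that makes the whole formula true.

Try v1 = False.
Set v2 = True and propagate.
  then v5 is forced to True.
  then v3 is forced to False.
The remaining clauses are satisfied by v4 = True, v6 = True.

v1 = 0  v2 = 1  v3 = 0  v4 = 1  v5 = 1  v6 = 1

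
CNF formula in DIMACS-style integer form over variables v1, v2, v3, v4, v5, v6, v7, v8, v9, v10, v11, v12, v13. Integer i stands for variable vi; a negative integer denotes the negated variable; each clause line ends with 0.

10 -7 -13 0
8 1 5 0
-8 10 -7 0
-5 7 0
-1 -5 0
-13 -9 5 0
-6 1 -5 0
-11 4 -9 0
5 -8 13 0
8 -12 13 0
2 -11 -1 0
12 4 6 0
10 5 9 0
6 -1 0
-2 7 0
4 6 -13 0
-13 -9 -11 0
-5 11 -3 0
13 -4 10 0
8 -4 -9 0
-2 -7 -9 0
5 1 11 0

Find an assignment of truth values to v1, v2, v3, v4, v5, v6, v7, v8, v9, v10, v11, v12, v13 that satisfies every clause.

v1=F, v2=T, v3=F, v4=T, v5=T, v6=F, v7=T, v8=F, v9=F, v10=T, v11=F, v12=F, v13=T

v3 occurs only negated in the remaining clauses — set v3 = False.
v10 occurs only positively in the remaining clauses — set v10 = True.
Set v1 = False and propagate.
Branch on v2: take v2 = True.
  then v7 is forced to True.
  then v9 is forced to False.
Set v4 = True and propagate.
The remaining clauses are satisfied by v5 = True, v6 = False, v8 = False, v11 = False, v12 = False, v13 = True.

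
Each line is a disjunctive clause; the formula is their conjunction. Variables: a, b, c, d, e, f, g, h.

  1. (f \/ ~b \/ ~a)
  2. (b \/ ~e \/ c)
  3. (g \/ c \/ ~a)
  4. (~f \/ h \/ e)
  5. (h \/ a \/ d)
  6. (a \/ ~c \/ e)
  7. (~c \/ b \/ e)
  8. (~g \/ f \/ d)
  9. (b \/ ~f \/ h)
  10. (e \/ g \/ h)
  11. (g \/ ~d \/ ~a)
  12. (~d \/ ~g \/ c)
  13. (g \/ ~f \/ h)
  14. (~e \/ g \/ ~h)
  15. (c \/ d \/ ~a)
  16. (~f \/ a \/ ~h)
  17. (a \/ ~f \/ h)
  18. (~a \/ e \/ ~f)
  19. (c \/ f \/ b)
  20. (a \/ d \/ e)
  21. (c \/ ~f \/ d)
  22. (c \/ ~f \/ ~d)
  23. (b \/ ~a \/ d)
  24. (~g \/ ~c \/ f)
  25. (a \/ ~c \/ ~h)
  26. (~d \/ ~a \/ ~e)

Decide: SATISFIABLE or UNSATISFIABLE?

SATISFIABLE

Set a = False and propagate.
Try b = True.
The remaining clauses are satisfied by c = False, d = True, e = True, f = False, g = False, h = False.
So a=0  b=1  c=0  d=1  e=1  f=0  g=0  h=0 is a satisfying assignment.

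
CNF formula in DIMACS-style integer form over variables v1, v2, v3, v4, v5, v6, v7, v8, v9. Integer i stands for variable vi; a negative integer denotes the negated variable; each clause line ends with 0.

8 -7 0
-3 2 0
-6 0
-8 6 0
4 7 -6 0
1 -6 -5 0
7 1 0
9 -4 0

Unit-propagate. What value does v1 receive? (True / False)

True

Unit clause (~v6) sets v6 = False.
From (v6 \/ ~v8) and v6 = False: v8 = False.
(~v7 \/ v8): since v8 = False, the clause reduces to (~v7). v7 = False.
In (v7 \/ v1), v7 is now false; v1 must hold, so v1 = True.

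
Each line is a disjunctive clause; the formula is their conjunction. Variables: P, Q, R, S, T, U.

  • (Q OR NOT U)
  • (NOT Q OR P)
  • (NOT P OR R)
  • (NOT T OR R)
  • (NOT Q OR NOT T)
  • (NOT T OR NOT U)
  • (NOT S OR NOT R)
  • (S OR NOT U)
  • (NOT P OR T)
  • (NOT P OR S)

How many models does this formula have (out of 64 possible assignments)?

Satisfying assignments:
  P=F Q=F R=F S=F T=F U=F
  P=F Q=F R=F S=T T=F U=F
  P=F Q=F R=T S=F T=F U=F
  P=F Q=F R=T S=F T=T U=F
That's 4 in total.

4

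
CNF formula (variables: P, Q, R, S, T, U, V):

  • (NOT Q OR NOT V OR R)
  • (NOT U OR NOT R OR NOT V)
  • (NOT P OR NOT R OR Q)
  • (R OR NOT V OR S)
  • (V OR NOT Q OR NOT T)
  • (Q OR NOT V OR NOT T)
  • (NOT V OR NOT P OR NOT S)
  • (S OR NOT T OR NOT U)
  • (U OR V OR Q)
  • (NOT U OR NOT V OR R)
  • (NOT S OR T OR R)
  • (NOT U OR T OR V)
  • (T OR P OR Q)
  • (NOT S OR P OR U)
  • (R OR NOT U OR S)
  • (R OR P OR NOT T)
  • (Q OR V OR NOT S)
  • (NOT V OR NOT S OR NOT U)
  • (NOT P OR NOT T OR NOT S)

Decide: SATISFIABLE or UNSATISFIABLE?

SATISFIABLE

Set P = True and propagate.
Try Q = True.
Set R = False and propagate.
  then V is forced to False.
  then T is forced to False.
  then S is forced to False.
  then U is forced to False.
So P=1, Q=1, R=0, S=0, T=0, U=0, V=0 is a satisfying assignment.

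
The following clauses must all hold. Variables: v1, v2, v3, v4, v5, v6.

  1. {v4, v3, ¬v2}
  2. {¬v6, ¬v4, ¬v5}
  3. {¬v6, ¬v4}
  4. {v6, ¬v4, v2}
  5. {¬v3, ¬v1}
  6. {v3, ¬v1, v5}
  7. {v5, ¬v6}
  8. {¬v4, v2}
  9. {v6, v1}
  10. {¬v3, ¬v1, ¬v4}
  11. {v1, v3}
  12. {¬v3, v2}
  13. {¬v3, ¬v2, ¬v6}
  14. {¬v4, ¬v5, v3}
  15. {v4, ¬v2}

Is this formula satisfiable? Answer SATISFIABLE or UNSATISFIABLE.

SATISFIABLE

Set v1 = True and propagate.
  then v3 is forced to False.
  then v5 is forced to True.
  then v4 is forced to False.
  then v2 is forced to False.
v6 is now unconstrained; take v6 = False.
So v1=T, v2=F, v3=F, v4=F, v5=T, v6=F is a satisfying assignment.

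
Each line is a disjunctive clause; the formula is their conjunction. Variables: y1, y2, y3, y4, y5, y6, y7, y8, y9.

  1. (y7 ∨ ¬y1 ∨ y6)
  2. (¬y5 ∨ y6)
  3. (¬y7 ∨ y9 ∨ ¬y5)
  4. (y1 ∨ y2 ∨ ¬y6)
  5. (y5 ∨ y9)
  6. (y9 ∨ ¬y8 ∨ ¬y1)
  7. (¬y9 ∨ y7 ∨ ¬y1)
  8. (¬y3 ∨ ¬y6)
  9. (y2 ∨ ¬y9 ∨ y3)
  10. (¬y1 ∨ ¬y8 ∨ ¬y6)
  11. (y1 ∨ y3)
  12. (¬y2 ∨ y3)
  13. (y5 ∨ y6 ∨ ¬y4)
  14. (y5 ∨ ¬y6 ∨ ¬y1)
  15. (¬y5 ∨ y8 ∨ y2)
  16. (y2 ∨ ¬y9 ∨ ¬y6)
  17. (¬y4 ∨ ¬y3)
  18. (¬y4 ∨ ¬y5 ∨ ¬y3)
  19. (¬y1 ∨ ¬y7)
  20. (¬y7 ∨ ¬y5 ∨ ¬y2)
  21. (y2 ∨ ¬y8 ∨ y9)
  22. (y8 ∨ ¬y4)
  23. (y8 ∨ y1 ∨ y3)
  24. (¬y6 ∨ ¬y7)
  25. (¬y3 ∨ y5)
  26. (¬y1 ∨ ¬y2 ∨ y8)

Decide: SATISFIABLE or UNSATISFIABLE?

UNSATISFIABLE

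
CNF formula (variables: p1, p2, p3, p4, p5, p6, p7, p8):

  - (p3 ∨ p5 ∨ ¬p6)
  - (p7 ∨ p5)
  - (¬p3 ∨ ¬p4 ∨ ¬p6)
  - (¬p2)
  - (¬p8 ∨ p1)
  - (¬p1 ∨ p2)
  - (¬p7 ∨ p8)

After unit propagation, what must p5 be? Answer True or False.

Unit clause (¬p2) sets p2 = False.
(p2 ∨ ¬p1): since p2 = False, the clause reduces to (¬p1). p1 = False.
From (¬p8 ∨ p1) and p1 = False: p8 = False.
(p8 ∨ ¬p7): since p8 = False, the clause reduces to (¬p7). p7 = False.
(p5 ∨ p7) with p7 = False leaves only p5, so p5 = True.

True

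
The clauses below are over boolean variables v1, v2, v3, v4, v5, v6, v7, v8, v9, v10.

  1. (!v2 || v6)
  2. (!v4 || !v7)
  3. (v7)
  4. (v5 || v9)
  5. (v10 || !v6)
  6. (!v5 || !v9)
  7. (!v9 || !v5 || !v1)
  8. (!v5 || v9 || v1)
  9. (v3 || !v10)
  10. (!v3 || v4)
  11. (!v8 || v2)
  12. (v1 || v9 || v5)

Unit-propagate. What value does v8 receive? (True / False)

(v7) is a unit clause: v7 = True.
From (!v4 || !v7) and v7 = True: v4 = False.
From (!v3 || v4) and v4 = False: v3 = False.
(v3 || !v10) with v3 = False leaves only !v10, so v10 = False.
(v10 || !v6) with v10 = False leaves only !v6, so v6 = False.
(!v2 || v6) with v6 = False leaves only !v2, so v2 = False.
(v2 || !v8) with v2 = False leaves only !v8, so v8 = False.

False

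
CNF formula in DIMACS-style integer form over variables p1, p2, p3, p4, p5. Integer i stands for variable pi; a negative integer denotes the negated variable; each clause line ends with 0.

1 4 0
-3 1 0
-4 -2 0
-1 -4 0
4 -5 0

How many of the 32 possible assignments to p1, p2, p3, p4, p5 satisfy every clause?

6

The models are:
  p1=0 p2=0 p3=0 p4=1 p5=0
  p1=0 p2=0 p3=0 p4=1 p5=1
  p1=1 p2=0 p3=0 p4=0 p5=0
  p1=1 p2=0 p3=1 p4=0 p5=0
  p1=1 p2=1 p3=0 p4=0 p5=0
  p1=1 p2=1 p3=1 p4=0 p5=0
That's 6 in total.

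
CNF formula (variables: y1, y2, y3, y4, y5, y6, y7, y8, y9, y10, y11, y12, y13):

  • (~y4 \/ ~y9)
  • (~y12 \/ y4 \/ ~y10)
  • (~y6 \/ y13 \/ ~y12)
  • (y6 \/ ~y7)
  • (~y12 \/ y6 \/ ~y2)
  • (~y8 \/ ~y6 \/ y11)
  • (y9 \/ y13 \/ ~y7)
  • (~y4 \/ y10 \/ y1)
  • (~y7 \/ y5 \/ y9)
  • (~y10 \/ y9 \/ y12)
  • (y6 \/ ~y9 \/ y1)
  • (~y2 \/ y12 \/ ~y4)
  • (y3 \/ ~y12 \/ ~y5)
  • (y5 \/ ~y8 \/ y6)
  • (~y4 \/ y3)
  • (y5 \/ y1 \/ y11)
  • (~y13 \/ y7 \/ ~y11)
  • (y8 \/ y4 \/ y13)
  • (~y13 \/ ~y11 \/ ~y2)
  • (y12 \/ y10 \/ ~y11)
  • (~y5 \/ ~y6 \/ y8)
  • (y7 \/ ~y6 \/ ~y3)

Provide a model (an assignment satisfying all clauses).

y1=True, y2=True, y3=True, y4=False, y5=True, y6=False, y7=False, y8=True, y9=True, y10=False, y11=False, y12=False, y13=False

Check each clause:
  1. (~y4 \/ ~y9) — ~y4 is true.
  2. (~y12 \/ ~y10 \/ y4) — ~y12 is true.
  3. (y13 \/ ~y12 \/ ~y6) — ~y6 is true.
  4. (~y7 \/ y6) — ~y7 is true.
  5. (y6 \/ ~y2 \/ ~y12) — ~y12 is true.
  6. (y11 \/ ~y8 \/ ~y6) — ~y6 is true.
  7. (~y7 \/ y9 \/ y13) — y9 is true.
  8. (y1 \/ ~y4 \/ y10) — y1 is true.
  9. (~y7 \/ y9 \/ y5) — ~y7 is true.
  10. (y12 \/ ~y10 \/ y9) — y9 is true.
  11. (y1 \/ y6 \/ ~y9) — y1 is true.
  12. (y12 \/ ~y4 \/ ~y2) — ~y4 is true.
  13. (~y12 \/ ~y5 \/ y3) — y3 is true.
  14. (y5 \/ y6 \/ ~y8) — y5 is true.
  15. (y3 \/ ~y4) — y3 is true.
  16. (y5 \/ y11 \/ y1) — y1 is true.
  17. (~y11 \/ ~y13 \/ y7) — ~y13 is true.
  18. (y13 \/ y8 \/ y4) — y8 is true.
  19. (~y13 \/ ~y2 \/ ~y11) — ~y13 is true.
  20. (~y11 \/ y10 \/ y12) — ~y11 is true.
  21. (y8 \/ ~y6 \/ ~y5) — y8 is true.
  22. (~y3 \/ ~y6 \/ y7) — ~y6 is true.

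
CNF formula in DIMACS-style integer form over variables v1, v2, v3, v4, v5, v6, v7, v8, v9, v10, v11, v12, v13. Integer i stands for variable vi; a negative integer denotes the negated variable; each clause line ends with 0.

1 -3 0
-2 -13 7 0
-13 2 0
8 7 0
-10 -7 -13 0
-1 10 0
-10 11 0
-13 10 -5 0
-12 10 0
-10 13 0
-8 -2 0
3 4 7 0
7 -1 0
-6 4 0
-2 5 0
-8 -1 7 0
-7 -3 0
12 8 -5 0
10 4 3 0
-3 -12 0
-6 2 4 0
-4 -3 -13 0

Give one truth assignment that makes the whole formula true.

v1=False, v2=False, v3=False, v4=True, v5=True, v6=True, v7=True, v8=True, v9=False, v10=False, v11=False, v12=False, v13=False

Check each clause:
  1. (~v3 | v1) — ~v3 is true.
  2. (~v2 | v7 | ~v13) — ~v13 is true.
  3. (~v13 | v2) — ~v13 is true.
  4. (v8 | v7) — v8 is true.
  5. (~v7 | ~v10 | ~v13) — ~v13 is true.
  6. (~v1 | v10) — ~v1 is true.
  7. (~v10 | v11) — ~v10 is true.
  8. (~v13 | ~v5 | v10) — ~v13 is true.
  9. (v10 | ~v12) — ~v12 is true.
  10. (v13 | ~v10) — ~v10 is true.
  11. (~v2 | ~v8) — ~v2 is true.
  12. (v4 | v7 | v3) — v4 is true.
  13. (~v1 | v7) — ~v1 is true.
  14. (~v6 | v4) — v4 is true.
  15. (v5 | ~v2) — v5 is true.
  16. (~v1 | v7 | ~v8) — ~v1 is true.
  17. (~v7 | ~v3) — ~v3 is true.
  18. (~v5 | v8 | v12) — v8 is true.
  19. (v3 | v10 | v4) — v4 is true.
  20. (~v12 | ~v3) — ~v12 is true.
  21. (v2 | ~v6 | v4) — v4 is true.
  22. (~v13 | ~v4 | ~v3) — ~v13 is true.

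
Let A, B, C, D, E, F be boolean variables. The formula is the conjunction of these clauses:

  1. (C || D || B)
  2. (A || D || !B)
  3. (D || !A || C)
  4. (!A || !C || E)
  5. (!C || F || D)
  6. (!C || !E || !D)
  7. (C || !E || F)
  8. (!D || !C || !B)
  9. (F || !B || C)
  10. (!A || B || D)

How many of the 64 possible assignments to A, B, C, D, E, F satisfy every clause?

15

Case analysis on C and D:
  C=T, D=T: remaining (A,B,E,F) ∈ {(F,F,F,F); (F,F,F,T)} — 2.
  C=T, D=F: remaining (A,B,E,F) ∈ {(F,F,F,T); (F,F,T,T); (T,T,T,T)} — 3.
  C=F, D=T: A free; 5 ways for (B,E,F) × 2^1 = 10.
  C=F, D=F: a clause becomes empty — 0.
Total: 2 + 3 + 10 + 0 = 15.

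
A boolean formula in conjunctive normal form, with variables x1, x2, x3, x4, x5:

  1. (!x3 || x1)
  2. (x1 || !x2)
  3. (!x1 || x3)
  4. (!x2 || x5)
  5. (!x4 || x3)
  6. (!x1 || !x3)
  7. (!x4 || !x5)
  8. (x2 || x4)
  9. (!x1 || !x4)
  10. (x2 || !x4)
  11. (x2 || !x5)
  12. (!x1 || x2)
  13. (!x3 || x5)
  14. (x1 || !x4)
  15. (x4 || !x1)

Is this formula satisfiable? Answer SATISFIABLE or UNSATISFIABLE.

x1 = True:
  propagation gives x3=True; an empty clause results — contradiction.
x1 = False:
  propagation gives x3=False, x2=False, x4=False; an empty clause results — contradiction.
Every branch closes, so no satisfying assignment exists.

UNSATISFIABLE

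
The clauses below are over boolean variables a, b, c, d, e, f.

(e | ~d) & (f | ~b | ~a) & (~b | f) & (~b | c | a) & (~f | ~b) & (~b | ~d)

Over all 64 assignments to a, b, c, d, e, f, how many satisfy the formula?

24

Case analysis on b and f:
  b=T, f=T: a clause becomes empty — 0.
  b=T, f=F: a clause becomes empty — 0.
  b=F, f=T: a, c free; 3 ways for (d,e) × 2^2 = 12.
  b=F, f=F: a, c free; 3 ways for (d,e) × 2^2 = 12.
Total: 0 + 0 + 12 + 12 = 24.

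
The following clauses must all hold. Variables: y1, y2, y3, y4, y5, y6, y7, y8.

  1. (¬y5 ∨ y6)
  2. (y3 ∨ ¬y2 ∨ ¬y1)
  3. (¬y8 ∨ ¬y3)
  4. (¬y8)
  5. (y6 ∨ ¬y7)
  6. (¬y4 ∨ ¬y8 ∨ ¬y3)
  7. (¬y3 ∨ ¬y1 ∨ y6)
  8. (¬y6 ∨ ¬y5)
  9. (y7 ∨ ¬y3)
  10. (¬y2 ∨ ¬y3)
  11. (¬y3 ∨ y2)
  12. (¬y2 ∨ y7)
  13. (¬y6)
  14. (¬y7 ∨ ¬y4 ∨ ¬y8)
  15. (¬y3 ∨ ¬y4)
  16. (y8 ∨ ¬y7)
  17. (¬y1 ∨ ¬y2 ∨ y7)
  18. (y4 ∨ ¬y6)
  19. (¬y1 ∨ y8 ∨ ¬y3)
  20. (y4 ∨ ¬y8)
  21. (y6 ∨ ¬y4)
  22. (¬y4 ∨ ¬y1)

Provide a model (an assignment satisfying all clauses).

y1=F, y2=F, y3=F, y4=F, y5=F, y6=F, y7=F, y8=F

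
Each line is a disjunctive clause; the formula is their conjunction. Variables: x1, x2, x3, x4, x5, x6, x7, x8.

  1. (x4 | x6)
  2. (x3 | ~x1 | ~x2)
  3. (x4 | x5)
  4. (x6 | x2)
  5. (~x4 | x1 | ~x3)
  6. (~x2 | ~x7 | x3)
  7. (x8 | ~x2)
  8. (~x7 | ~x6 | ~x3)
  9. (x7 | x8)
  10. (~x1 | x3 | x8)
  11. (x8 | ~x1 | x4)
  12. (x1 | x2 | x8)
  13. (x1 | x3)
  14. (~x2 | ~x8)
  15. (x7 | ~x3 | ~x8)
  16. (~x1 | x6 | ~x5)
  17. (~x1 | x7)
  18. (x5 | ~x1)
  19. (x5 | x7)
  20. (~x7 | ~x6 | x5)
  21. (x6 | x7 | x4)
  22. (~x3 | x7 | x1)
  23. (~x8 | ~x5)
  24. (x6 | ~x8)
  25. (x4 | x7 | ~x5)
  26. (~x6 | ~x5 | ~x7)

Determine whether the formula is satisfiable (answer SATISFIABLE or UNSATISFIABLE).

UNSATISFIABLE

x7 = True:
  x1 = True:
    propagation gives x5=True, x6=True; an empty clause results — contradiction.
  x1 = False:
    propagation gives x3=True, x4=False, x6=True; an empty clause results — contradiction.
x7 = False:
  propagation gives x8=True, x2=False, x6=True, x3=False; an empty clause results — contradiction.
Every branch closes, so no satisfying assignment exists.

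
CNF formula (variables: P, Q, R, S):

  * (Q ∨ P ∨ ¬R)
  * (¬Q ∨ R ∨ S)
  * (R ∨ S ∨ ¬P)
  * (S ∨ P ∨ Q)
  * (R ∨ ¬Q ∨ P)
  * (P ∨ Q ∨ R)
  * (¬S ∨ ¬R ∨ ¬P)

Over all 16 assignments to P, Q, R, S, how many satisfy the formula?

6

The models are:
  P=F Q=T R=T S=F
  P=F Q=T R=T S=T
  P=T Q=F R=F S=T
  P=T Q=F R=T S=F
  P=T Q=T R=F S=T
  P=T Q=T R=T S=F
Count: 6.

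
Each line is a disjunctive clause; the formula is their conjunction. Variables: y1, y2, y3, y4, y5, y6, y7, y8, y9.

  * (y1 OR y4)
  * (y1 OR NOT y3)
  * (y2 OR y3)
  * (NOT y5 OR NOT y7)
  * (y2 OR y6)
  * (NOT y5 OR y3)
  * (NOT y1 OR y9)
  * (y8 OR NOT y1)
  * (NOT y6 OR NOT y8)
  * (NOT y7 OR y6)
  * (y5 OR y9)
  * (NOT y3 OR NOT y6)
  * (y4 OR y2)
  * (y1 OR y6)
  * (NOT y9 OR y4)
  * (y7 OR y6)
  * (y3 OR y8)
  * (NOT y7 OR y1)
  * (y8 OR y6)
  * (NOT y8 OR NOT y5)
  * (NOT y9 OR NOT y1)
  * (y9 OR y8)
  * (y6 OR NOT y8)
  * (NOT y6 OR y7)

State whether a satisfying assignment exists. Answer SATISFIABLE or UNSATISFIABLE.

UNSATISFIABLE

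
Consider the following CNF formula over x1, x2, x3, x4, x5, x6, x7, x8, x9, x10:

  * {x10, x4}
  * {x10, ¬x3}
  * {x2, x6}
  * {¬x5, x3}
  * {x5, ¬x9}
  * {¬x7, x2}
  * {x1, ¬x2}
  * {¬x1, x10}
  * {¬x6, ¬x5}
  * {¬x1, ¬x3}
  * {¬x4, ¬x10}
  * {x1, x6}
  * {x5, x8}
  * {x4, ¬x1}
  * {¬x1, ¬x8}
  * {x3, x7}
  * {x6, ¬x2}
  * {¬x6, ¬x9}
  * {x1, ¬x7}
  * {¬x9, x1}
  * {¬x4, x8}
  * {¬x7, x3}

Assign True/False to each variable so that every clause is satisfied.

Pure literal: x9 appears only negated; assign x9 = False.
Set x1 = False and propagate.
  then x2 is forced to False.
  then x6 is forced to True.
  then x7 is forced to False.
  then x5 is forced to False.
  then x8 is forced to True.
  then x3 is forced to True.
  then x10 is forced to True.
  then x4 is forced to False.
Every clause has at least one true literal under this assignment.

x1 = False, x2 = False, x3 = True, x4 = False, x5 = False, x6 = True, x7 = False, x8 = True, x9 = False, x10 = True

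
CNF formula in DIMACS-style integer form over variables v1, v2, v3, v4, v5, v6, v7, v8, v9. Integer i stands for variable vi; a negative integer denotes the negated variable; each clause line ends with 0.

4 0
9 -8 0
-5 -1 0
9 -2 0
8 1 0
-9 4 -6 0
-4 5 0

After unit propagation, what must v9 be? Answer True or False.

(v4) stands alone — v4 = True.
From (v5 OR NOT v4) and v4 = True: v5 = True.
In (NOT v5 OR NOT v1), NOT v5 is now false; NOT v1 must hold, so v1 = False.
(v8 OR v1) with v1 = False leaves only v8, so v8 = True.
From (v9 OR NOT v8) and v8 = True: v9 = True.

True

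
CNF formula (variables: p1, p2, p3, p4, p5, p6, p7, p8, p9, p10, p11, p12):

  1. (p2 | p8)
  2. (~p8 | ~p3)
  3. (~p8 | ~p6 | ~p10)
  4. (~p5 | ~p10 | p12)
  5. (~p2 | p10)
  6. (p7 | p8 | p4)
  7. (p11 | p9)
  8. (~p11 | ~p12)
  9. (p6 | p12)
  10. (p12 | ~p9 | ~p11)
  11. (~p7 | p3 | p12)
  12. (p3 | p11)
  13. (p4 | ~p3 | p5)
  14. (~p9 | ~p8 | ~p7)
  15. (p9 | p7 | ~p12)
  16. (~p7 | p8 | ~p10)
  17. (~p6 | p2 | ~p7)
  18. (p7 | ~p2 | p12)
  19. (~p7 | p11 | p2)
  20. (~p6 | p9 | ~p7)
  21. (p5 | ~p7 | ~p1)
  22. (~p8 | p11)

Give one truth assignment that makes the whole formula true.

p1 occurs only negated in the remaining clauses — set p1 = False.
Pure literal: p4 appears only positively; assign p4 = True.
Set p2 = True and propagate.
  then p10 is forced to True.
Try p3 = True.
  then p8 is forced to False.
  then p7 is forced to False.
  then p12 is forced to True.
  then p11 is forced to False.
  then p9 is forced to True.
p5, p6 are now unconstrained; take p5 = True, p6 = False.
Check each clause:
  1. (p2 | p8) — p2 is true.
  2. (~p8 | ~p3) — ~p8 is true.
  3. (~p8 | ~p10 | ~p6) — ~p8 is true.
  4. (~p5 | p12 | ~p10) — p12 is true.
  5. (~p2 | p10) — p10 is true.
  6. (p4 | p8 | p7) — p4 is true.
  7. (p9 | p11) — p9 is true.
  8. (~p12 | ~p11) — ~p11 is true.
  9. (p6 | p12) — p12 is true.
  10. (~p11 | p12 | ~p9) — p12 is true.
  11. (~p7 | p3 | p12) — ~p7 is true.
  12. (p3 | p11) — p3 is true.
  13. (~p3 | p4 | p5) — p5 is true.
  14. (~p9 | ~p7 | ~p8) — ~p8 is true.
  15. (~p12 | p9 | p7) — p9 is true.
  16. (~p10 | p8 | ~p7) — ~p7 is true.
  17. (~p7 | p2 | ~p6) — ~p7 is true.
  18. (p7 | p12 | ~p2) — p12 is true.
  19. (~p7 | p2 | p11) — ~p7 is true.
  20. (~p6 | ~p7 | p9) — p9 is true.
  21. (~p1 | ~p7 | p5) — ~p7 is true.
  22. (~p8 | p11) — ~p8 is true.

p1=F, p2=T, p3=T, p4=T, p5=T, p6=F, p7=F, p8=F, p9=T, p10=T, p11=F, p12=T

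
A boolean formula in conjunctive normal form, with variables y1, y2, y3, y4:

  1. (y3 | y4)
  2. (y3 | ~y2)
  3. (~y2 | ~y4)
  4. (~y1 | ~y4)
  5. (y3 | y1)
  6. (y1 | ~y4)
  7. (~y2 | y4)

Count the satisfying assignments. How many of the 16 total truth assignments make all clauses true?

The models are:
  y1=F y2=F y3=T y4=F
  y1=T y2=F y3=T y4=F
That's 2 in total.

2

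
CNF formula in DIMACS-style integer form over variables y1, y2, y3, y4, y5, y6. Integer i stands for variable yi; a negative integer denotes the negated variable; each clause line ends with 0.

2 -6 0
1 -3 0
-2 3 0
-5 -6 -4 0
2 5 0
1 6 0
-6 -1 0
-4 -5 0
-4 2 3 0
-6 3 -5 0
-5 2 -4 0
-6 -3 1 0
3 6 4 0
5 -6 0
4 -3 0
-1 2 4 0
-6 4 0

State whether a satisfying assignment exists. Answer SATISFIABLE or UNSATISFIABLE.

Set y1 = True and propagate.
  then y6 is forced to False.
Branch on y2: take y2 = True.
  then y3 is forced to True.
  then y4 is forced to True.
  then y5 is forced to False.
So y1=T, y2=T, y3=T, y4=T, y5=F, y6=F is a satisfying assignment.

SATISFIABLE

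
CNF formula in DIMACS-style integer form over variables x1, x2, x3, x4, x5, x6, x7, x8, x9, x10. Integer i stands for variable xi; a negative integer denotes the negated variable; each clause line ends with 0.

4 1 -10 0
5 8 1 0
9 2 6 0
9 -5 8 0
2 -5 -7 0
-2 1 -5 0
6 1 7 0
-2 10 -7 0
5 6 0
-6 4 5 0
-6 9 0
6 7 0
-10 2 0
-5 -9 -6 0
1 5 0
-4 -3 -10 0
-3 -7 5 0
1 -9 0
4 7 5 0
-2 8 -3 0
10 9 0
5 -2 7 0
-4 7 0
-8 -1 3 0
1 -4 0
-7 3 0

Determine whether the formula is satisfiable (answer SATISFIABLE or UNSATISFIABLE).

SATISFIABLE

Branch on x1: take x1 = True.
Try x2 = True.
The remaining clauses are satisfied by x3 = True, x4 = False, x5 = True, x6 = False, x7 = True, x8 = True, x9 = False, x10 = True.
So x1=T, x2=T, x3=T, x4=F, x5=T, x6=F, x7=T, x8=T, x9=F, x10=T is a satisfying assignment.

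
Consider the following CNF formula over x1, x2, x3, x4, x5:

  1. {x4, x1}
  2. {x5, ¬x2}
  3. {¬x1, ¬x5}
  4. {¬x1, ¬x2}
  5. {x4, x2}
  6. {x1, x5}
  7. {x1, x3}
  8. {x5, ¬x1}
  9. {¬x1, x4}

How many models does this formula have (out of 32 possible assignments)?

2

Satisfying assignments:
  x1=0 x2=0 x3=1 x4=1 x5=1
  x1=0 x2=1 x3=1 x4=1 x5=1
Count: 2.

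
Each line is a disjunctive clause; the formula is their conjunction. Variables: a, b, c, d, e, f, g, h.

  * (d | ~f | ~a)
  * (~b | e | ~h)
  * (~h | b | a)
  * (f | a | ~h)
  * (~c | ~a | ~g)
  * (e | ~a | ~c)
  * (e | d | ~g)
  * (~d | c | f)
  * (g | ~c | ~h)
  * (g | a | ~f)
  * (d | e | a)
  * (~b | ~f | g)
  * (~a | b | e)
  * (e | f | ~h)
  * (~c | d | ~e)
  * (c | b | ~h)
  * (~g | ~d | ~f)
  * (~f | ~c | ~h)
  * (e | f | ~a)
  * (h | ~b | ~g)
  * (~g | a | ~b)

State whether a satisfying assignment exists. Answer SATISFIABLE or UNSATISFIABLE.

SATISFIABLE

Try a = True.
Branch on b: take b = False.
  then e is forced to True.
Set c = False and propagate.
  then h is forced to False.
For the remaining variables, d = False, f = False, g = False works.
So a=T, b=F, c=F, d=F, e=T, f=F, g=F, h=F is a satisfying assignment.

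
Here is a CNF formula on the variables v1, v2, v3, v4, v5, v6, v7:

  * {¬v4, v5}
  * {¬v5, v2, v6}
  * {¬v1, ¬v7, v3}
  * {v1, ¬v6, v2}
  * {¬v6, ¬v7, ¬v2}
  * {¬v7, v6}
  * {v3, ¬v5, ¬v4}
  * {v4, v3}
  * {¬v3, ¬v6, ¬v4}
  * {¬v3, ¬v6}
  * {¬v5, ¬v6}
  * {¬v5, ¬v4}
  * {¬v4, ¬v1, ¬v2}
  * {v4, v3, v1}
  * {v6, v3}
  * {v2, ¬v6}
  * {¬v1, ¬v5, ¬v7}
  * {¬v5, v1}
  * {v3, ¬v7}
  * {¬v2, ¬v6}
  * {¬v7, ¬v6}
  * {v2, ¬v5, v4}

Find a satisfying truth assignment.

v1=1  v2=0  v3=1  v4=0  v5=0  v6=0  v7=0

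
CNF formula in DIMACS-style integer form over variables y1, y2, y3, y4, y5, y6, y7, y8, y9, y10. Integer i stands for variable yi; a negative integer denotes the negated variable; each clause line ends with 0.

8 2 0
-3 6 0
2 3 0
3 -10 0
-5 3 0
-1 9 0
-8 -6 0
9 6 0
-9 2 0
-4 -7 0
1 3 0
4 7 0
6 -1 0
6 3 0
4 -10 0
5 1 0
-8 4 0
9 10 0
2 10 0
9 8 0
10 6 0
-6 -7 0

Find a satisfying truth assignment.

Pure literal: y2 appears only positively; assign y2 = True.
Try y1 = False.
  then y3 is forced to True.
  then y6 is forced to True.
  then y8 is forced to False.
  then y5 is forced to True.
  then y9 is forced to True.
  then y7 is forced to False.
  then y4 is forced to True.
y10 is now unconstrained; take y10 = False.

y1=False, y2=True, y3=True, y4=True, y5=True, y6=True, y7=False, y8=False, y9=True, y10=False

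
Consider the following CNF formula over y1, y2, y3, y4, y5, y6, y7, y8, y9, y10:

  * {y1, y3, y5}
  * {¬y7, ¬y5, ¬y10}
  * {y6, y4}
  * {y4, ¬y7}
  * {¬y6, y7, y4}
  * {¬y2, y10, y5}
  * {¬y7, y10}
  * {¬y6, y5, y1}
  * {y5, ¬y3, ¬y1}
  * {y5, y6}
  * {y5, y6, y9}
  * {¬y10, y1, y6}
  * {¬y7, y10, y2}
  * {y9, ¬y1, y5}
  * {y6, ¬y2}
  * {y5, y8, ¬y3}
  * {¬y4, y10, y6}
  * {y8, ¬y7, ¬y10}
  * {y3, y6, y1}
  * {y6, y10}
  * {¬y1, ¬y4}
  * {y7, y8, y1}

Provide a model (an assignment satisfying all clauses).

Pure literal: y8 appears only positively; assign y8 = True.
Pure literal: y9 appears only positively; assign y9 = True.
Branch on y1: take y1 = False.
For the remaining variables, y2 = True, y3 = True, y4 = True, y5 = True, y6 = True, y7 = False, y10 = False works.

y1 = F  y2 = T  y3 = T  y4 = T  y5 = T  y6 = T  y7 = F  y8 = T  y9 = T  y10 = F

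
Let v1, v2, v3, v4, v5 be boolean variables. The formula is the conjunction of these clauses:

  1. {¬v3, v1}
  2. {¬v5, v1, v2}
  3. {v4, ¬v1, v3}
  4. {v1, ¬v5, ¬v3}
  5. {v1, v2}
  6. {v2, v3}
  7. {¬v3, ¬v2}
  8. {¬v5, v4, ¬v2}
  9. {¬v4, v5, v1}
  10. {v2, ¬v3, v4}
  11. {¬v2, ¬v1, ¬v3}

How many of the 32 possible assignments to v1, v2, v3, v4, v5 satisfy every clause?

Satisfying assignments:
  v1=F v2=T v3=F v4=F v5=F
  v1=F v2=T v3=F v4=T v5=T
  v1=T v2=F v3=T v4=T v5=F
  v1=T v2=F v3=T v4=T v5=T
  v1=T v2=T v3=F v4=T v5=F
  v1=T v2=T v3=F v4=T v5=T
That's 6 in total.

6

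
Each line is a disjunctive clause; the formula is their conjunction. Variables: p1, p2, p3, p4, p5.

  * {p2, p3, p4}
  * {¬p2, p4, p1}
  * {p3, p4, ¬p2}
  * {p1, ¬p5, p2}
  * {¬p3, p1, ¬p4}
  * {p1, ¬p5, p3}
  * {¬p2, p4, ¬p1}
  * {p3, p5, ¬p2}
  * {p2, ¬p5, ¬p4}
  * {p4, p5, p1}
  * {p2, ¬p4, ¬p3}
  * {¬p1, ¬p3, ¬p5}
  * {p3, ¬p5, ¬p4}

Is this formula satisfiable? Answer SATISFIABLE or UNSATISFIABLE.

Branch on p1: take p1 = True.
Branch on p2: take p2 = True.
  then p4 is forced to True.
For the remaining variables, p3 = True, p5 = False works.
So p1=1  p2=1  p3=1  p4=1  p5=0 is a satisfying assignment.

SATISFIABLE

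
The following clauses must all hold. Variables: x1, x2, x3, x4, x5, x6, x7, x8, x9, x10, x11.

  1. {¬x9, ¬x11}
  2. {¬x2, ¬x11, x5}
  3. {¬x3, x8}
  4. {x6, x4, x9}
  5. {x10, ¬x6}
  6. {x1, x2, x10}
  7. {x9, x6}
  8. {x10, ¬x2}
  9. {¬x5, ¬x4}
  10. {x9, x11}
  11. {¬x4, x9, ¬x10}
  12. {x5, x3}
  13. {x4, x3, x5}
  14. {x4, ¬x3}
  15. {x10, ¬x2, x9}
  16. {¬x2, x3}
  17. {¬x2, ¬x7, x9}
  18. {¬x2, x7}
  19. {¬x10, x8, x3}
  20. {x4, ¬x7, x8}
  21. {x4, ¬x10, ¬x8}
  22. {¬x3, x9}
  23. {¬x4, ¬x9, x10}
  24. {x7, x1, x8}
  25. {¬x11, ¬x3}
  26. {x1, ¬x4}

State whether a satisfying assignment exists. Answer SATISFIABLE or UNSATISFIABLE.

SATISFIABLE

x1 occurs only positively in the remaining clauses — set x1 = True.
Branch on x2: take x2 = False.
For the remaining variables, x3 = True, x4 = True, x5 = False, x6 = True, x7 = False, x8 = True, x9 = True, x10 = True, x11 = False works.
Every clause has at least one true literal under this assignment.
So x1 = True, x2 = False, x3 = True, x4 = True, x5 = False, x6 = True, x7 = False, x8 = True, x9 = True, x10 = True, x11 = False is a satisfying assignment.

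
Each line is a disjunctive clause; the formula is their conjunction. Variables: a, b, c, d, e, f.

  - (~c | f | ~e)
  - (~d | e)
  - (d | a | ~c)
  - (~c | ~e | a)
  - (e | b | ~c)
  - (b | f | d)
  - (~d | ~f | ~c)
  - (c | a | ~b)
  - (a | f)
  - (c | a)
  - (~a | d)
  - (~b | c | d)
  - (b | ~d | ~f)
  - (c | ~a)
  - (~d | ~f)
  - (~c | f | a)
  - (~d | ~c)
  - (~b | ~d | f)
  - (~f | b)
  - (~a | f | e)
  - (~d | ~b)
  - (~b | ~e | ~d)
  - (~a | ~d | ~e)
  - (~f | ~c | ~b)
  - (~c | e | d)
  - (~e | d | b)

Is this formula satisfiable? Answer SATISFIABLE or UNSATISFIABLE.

UNSATISFIABLE

d = True:
  propagation gives e=True, f=False, c=False, a=True; an empty clause results — contradiction.
d = False:
  propagation gives a=False, c=False; an empty clause results — contradiction.
Every branch closes, so no satisfying assignment exists.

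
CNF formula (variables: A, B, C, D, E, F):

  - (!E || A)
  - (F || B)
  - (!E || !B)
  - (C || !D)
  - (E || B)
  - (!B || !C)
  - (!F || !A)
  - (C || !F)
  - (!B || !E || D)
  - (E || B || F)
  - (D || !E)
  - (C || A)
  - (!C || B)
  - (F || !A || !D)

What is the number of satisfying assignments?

1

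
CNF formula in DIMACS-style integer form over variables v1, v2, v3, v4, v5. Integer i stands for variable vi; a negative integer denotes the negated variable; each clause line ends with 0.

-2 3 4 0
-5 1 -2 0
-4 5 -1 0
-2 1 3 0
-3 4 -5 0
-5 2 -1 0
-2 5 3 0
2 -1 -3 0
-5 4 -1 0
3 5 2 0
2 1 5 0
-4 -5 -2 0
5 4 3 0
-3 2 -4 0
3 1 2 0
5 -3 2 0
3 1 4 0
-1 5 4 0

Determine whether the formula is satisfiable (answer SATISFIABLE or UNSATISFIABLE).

SATISFIABLE

Set v1 = False and propagate.
Try v2 = True.
  then v5 is forced to False.
  then v3 is forced to True.
v4 is now unconstrained; take v4 = True.
Every clause has at least one true literal under this assignment.
So v1=0, v2=1, v3=1, v4=1, v5=0 is a satisfying assignment.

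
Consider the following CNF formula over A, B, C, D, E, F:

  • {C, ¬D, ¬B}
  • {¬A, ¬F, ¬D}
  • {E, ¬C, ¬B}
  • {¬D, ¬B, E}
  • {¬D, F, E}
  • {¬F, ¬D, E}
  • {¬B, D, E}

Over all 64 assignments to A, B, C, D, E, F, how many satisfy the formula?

Case analysis on D and E:
  D=T, E=T: 9 of the 16 assignments to (A,B,C,F) work.
  D=T, E=F: a clause becomes empty — 0.
  D=F, E=T: A, B, C, F free → 2^4 = 16.
  D=F, E=F: forces B=F; A, C, F free → 2^3 = 8.
Total: 9 + 0 + 16 + 8 = 33.

33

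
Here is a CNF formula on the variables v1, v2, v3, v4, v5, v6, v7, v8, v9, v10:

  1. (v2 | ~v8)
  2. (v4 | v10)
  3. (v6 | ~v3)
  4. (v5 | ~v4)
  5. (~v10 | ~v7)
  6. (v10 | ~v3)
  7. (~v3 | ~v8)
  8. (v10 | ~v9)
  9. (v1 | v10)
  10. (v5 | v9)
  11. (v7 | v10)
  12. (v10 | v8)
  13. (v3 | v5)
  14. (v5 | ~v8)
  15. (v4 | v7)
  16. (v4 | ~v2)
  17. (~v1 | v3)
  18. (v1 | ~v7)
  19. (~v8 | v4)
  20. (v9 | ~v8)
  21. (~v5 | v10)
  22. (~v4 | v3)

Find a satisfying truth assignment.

Pure literal: v6 appears only positively; assign v6 = True.
Branch on v1: take v1 = True.
  then v3 is forced to True.
  then v10 is forced to True.
  then v7 is forced to False.
  then v8 is forced to False.
  then v4 is forced to True.
  then v5 is forced to True.
v2, v9 are now unconstrained; take v2 = True, v9 = True.
Every clause has at least one true literal under this assignment.
Check each clause:
  1. (v2 | ~v8) — ~v8 is true.
  2. (v4 | v10) — v10 is true.
  3. (v6 | ~v3) — v6 is true.
  4. (v5 | ~v4) — v5 is true.
  5. (~v7 | ~v10) — ~v7 is true.
  6. (v10 | ~v3) — v10 is true.
  7. (~v3 | ~v8) — ~v8 is true.
  8. (~v9 | v10) — v10 is true.
  9. (v10 | v1) — v1 is true.
  10. (v5 | v9) — v9 is true.
  11. (v10 | v7) — v10 is true.
  12. (v10 | v8) — v10 is true.
  13. (v5 | v3) — v3 is true.
  14. (v5 | ~v8) — ~v8 is true.
  15. (v4 | v7) — v4 is true.
  16. (~v2 | v4) — v4 is true.
  17. (v3 | ~v1) — v3 is true.
  18. (~v7 | v1) — ~v7 is true.
  19. (~v8 | v4) — ~v8 is true.
  20. (v9 | ~v8) — ~v8 is true.
  21. (~v5 | v10) — v10 is true.
  22. (v3 | ~v4) — v3 is true.

v1 = True  v2 = True  v3 = True  v4 = True  v5 = True  v6 = True  v7 = False  v8 = False  v9 = True  v10 = True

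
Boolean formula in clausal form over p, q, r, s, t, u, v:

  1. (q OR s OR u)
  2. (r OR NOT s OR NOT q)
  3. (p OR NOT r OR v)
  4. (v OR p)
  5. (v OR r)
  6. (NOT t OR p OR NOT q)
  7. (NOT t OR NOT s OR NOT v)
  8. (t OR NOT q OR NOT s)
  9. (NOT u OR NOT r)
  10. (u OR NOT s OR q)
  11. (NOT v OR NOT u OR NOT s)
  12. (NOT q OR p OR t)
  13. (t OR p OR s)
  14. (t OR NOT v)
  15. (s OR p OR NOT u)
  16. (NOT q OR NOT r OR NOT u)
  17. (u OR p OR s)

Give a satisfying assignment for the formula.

p=1, q=1, r=1, s=1, t=1, u=0, v=0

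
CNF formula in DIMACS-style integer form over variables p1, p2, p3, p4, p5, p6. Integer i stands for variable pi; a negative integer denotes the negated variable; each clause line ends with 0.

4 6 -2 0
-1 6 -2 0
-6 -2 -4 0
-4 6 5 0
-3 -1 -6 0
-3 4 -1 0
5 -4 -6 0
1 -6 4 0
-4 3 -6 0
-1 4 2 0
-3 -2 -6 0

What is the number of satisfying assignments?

Case analysis on p6 and p4:
  p6=1, p4=1: remaining (p1,p2,p3,p5) ∈ {(0,0,1,1)} — 1.
  p6=1, p4=0: remaining (p1,p2,p3,p5) ∈ {(1,1,0,0); (1,1,0,1)} — 2.
  p6=0, p4=1: p3 free; 3 ways for (p1,p2,p5) × 2^1 = 6.
  p6=0, p4=0: remaining (p1,p2,p3,p5) ∈ {(0,0,0,0); (0,0,0,1); (0,0,1,0); (0,0,1,1)} — 4.
Total: 1 + 2 + 6 + 4 = 13.

13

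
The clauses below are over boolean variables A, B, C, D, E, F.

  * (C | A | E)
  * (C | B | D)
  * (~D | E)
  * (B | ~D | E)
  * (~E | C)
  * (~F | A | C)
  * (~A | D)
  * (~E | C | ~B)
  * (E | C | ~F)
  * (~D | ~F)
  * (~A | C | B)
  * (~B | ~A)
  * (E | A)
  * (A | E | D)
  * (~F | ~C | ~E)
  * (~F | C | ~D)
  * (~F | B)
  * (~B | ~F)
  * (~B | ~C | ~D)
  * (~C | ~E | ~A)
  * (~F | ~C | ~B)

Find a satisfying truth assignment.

F occurs only negated in the remaining clauses — set F = False.
Branch on A: take A = False.
  then E is forced to True.
  then C is forced to True.
Branch on B: take B = False.
D is now unconstrained; take D = True.

A=False, B=False, C=True, D=True, E=True, F=False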